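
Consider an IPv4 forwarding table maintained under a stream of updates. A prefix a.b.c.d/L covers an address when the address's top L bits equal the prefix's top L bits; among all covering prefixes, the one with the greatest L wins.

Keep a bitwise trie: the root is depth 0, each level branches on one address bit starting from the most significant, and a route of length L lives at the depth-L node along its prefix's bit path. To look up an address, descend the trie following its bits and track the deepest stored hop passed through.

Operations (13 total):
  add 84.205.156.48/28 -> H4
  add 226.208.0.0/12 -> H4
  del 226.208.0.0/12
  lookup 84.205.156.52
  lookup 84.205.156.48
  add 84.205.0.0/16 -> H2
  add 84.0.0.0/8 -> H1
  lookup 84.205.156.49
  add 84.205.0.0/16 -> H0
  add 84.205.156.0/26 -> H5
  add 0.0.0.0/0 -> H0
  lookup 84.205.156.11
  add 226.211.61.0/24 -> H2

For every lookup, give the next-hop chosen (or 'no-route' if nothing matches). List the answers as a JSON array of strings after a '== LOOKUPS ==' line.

Process each operation:
  add 84.205.156.48/28 -> H4 at depth 28
  add 226.208.0.0/12 -> H4 at depth 12
  del 226.208.0.0/12 (clear depth 12)
  Q 84.205.156.52: descend 0101010011001101100111000011 ; hops seen [H4] ; pick H4
  Q 84.205.156.48: descend 0101010011001101100111000011 ; hops seen [H4] ; pick H4
  add 84.205.0.0/16 -> H2 at depth 16
  add 84.0.0.0/8 -> H1 at depth 8
  Q 84.205.156.49: descend 0101010011001101100111000011 ; hops seen [H1,H2,H4] ; pick H4
  add 84.205.0.0/16 -> H0 at depth 16
  add 84.205.156.0/26 -> H5 at depth 26
  add 0.0.0.0/0 -> H0 at depth 0
  Q 84.205.156.11: descend 01010100110011011001110000 ; hops seen [H0,H1,H0,H5] ; pick H5
  add 226.211.61.0/24 -> H2 at depth 24

== LOOKUPS ==
["H4","H4","H4","H5"]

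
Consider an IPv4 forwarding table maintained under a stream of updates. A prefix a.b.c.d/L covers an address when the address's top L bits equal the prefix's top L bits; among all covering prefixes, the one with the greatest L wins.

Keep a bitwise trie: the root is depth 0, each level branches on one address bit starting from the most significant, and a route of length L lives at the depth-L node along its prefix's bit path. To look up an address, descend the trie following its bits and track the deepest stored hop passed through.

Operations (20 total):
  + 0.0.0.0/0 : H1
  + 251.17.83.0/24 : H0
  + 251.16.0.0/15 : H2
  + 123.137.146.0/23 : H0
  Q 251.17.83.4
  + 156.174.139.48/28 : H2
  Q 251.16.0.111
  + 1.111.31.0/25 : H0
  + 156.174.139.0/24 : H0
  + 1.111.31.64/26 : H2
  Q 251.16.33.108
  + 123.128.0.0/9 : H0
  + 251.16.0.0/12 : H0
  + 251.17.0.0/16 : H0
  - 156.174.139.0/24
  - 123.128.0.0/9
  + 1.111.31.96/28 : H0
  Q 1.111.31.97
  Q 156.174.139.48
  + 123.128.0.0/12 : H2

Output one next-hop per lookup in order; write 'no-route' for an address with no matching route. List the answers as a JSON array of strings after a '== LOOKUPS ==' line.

Apply in order:
  + 0.0.0.0/0 (H1) depth=0
  + 251.17.83.0/24 (H0) depth=24
  + 251.16.0.0/15 (H2) depth=15
  + 123.137.146.0/23 (H0) depth=23
  ? 251.17.83.4  path d0:H1→d1:-→d2:-→d3:-→d4:-→d5:-→d6:-→d7:-→d8:-→d9:-→d10:-→d11:-→d12:-→d13:-→d14:-→d15:H2→d16:-→d17:-→d18:-→d19:-→d20:-→d21:-→d22:-→d23:-→d24:H0  best=H0
  + 156.174.139.48/28 (H2) depth=28
  ? 251.16.0.111  path d0:H1→d1:-→d2:-→d3:-→d4:-→d5:-→d6:-→d7:-→d8:-→d9:-→d10:-→d11:-→d12:-→d13:-→d14:-→d15:H2  best=H2
  + 1.111.31.0/25 (H0) depth=25
  + 156.174.139.0/24 (H0) depth=24
  + 1.111.31.64/26 (H2) depth=26
  ? 251.16.33.108  path d0:H1→d1:-→d2:-→d3:-→d4:-→d5:-→d6:-→d7:-→d8:-→d9:-→d10:-→d11:-→d12:-→d13:-→d14:-→d15:H2  best=H2
  + 123.128.0.0/9 (H0) depth=9
  + 251.16.0.0/12 (H0) depth=12
  + 251.17.0.0/16 (H0) depth=16
  del 156.174.139.0/24 (clear depth 24)
  del 123.128.0.0/9 (clear depth 9)
  + 1.111.31.96/28 (H0) depth=28
  ? 1.111.31.97  path d0:H1→d1:-→d2:-→d3:-→d4:-→d5:-→d6:-→d7:-→d8:-→d9:-→d10:-→d11:-→d12:-→d13:-→d14:-→d15:-→d16:-→d17:-→d18:-→d19:-→d20:-→d21:-→d22:-→d23:-→d24:-→d25:H0→d26:H2→d27:-→d28:H0  best=H0
  ? 156.174.139.48  path d0:H1→d1:-→d2:-→d3:-→d4:-→d5:-→d6:-→d7:-→d8:-→d9:-→d10:-→d11:-→d12:-→d13:-→d14:-→d15:-→d16:-→d17:-→d18:-→d19:-→d20:-→d21:-→d22:-→d23:-→d24:-→d25:-→d26:-→d27:-→d28:H2  best=H2
  + 123.128.0.0/12 (H2) depth=12

== LOOKUPS ==
["H0","H2","H2","H0","H2"]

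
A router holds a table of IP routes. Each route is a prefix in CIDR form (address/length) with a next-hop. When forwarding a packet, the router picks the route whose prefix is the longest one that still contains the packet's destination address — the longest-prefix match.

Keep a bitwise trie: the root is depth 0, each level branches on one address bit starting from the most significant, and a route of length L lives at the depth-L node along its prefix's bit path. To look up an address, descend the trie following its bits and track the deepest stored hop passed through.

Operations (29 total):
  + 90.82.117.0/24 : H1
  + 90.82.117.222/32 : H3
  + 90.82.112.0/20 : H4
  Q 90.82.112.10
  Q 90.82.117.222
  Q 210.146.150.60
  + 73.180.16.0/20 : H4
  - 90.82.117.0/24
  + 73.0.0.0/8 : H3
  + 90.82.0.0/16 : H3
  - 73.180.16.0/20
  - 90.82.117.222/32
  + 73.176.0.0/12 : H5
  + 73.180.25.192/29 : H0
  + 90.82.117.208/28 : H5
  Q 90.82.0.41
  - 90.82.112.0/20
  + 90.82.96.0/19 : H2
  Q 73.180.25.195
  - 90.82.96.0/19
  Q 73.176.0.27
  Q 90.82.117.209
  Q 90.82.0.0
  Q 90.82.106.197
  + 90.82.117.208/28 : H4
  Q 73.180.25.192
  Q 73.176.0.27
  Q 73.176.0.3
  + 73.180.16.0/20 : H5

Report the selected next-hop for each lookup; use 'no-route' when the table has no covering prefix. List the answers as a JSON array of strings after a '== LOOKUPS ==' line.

Trace:
  add 90.82.117.0/24 -> H1 at depth 24
  add 90.82.117.222/32 -> H3 at depth 32
  add 90.82.112.0/20 -> H4 at depth 20
  Q 90.82.112.10: descend 010110100101001001110 ; hops seen [H4] ; pick H4
  Q 90.82.117.222: descend 01011010010100100111010111011110 ; hops seen [H4,H1,H3] ; pick H3
  Q 210.146.150.60: descend ε ; hops seen [∅] ; pick no-route
  add 73.180.16.0/20 -> H4 at depth 20
  - 90.82.117.0/24 clear@24
  add 73.0.0.0/8 -> H3 at depth 8
  add 90.82.0.0/16 -> H3 at depth 16
  - 73.180.16.0/20 clear@20
  - 90.82.117.222/32 clear@32
  add 73.176.0.0/12 -> H5 at depth 12
  add 73.180.25.192/29 -> H0 at depth 29
  add 90.82.117.208/28 -> H5 at depth 28
  Q 90.82.0.41: descend 01011010010100100 ; hops seen [H3] ; pick H3
  - 90.82.112.0/20 clear@20
  add 90.82.96.0/19 -> H2 at depth 19
  Q 73.180.25.195: descend 01001001101101000001100111000 ; hops seen [H3,H5,H0] ; pick H0
  - 90.82.96.0/19 clear@19
  Q 73.176.0.27: descend 0100100110110 ; hops seen [H3,H5] ; pick H5
  Q 90.82.117.209: descend 0101101001010010011101011101 ; hops seen [H3,H5] ; pick H5
  Q 90.82.0.0: descend 01011010010100100 ; hops seen [H3] ; pick H3
  Q 90.82.106.197: descend 0101101001010010011 ; hops seen [H3] ; pick H3
  add 90.82.117.208/28 -> H4 at depth 28
  Q 73.180.25.192: descend 01001001101101000001100111000 ; hops seen [H3,H5,H0] ; pick H0
  Q 73.176.0.27: descend 0100100110110 ; hops seen [H3,H5] ; pick H5
  Q 73.176.0.3: descend 0100100110110 ; hops seen [H3,H5] ; pick H5
  add 73.180.16.0/20 -> H5 at depth 20

== LOOKUPS ==
["H4","H3","no-route","H3","H0","H5","H5","H3","H3","H0","H5","H5"]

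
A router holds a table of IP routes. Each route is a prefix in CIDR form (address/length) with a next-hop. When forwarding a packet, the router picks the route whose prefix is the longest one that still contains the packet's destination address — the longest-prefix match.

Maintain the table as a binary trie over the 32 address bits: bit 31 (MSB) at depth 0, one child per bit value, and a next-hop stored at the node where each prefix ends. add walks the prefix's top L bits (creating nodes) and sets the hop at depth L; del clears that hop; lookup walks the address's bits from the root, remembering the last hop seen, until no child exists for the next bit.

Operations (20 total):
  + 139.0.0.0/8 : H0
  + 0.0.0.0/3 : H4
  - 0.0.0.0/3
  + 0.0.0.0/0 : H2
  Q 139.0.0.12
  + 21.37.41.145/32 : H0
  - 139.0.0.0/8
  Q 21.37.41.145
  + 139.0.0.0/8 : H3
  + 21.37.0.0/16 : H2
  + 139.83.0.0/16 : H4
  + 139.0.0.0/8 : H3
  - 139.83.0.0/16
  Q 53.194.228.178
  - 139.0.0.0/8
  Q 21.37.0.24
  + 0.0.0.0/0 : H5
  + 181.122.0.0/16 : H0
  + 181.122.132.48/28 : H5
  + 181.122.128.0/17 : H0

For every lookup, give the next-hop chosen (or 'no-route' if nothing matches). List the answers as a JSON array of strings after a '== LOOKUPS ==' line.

Process each operation:
  + 139.0.0.0/8 (H0) depth=8
  + 0.0.0.0/3 (H4) depth=3
  del 0.0.0.0/3 (clear depth 3)
  + 0.0.0.0/0 (H2) depth=0
  Q 139.0.0.12: descend 10001011 ; hops seen [H2,H0] ; pick H0
  + 21.37.41.145/32 (H0) depth=32
  del 139.0.0.0/8 (clear depth 8)
  Q 21.37.41.145: descend 00010101001001010010100110010001 ; hops seen [H2,H0] ; pick H0
  + 139.0.0.0/8 (H3) depth=8
  + 21.37.0.0/16 (H2) depth=16
  + 139.83.0.0/16 (H4) depth=16
  + 139.0.0.0/8 (H3) depth=8
  del 139.83.0.0/16 (clear depth 16)
  Q 53.194.228.178: descend 00 ; hops seen [H2] ; pick H2
  del 139.0.0.0/8 (clear depth 8)
  Q 21.37.0.24: descend 000101010010010100 ; hops seen [H2,H2] ; pick H2
  + 0.0.0.0/0 (H5) depth=0
  + 181.122.0.0/16 (H0) depth=16
  + 181.122.132.48/28 (H5) depth=28
  + 181.122.128.0/17 (H0) depth=17

== LOOKUPS ==
["H0","H0","H2","H2"]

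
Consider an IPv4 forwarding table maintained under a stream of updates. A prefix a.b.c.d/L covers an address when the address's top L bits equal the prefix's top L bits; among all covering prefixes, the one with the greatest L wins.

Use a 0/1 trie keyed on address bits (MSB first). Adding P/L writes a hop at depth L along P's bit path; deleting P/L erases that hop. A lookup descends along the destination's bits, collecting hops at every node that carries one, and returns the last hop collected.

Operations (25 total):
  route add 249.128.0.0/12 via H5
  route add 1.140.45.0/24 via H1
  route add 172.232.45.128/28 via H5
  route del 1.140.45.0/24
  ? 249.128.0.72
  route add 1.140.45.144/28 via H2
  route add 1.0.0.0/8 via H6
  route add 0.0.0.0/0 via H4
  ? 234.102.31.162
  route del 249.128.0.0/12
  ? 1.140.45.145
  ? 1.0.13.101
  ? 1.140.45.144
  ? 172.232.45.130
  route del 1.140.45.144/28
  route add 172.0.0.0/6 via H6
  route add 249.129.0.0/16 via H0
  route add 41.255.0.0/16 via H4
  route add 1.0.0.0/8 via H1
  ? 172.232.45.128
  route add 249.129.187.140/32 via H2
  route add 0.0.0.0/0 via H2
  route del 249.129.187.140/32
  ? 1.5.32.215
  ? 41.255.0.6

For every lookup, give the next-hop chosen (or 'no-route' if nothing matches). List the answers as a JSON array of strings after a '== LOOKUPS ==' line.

Apply in order:
  add 249.128.0.0/12 -> H5 at depth 12
  add 1.140.45.0/24 -> H1 at depth 24
  add 172.232.45.128/28 -> H5 at depth 28
  - 1.140.45.0/24 clear@24
  Q 249.128.0.72: descend 111110011000 ; hops seen [H5] ; pick H5
  add 1.140.45.144/28 -> H2 at depth 28
  add 1.0.0.0/8 -> H6 at depth 8
  add 0.0.0.0/0 -> H4 at depth 0
  Q 234.102.31.162: descend 111 ; hops seen [H4] ; pick H4
  - 249.128.0.0/12 clear@12
  Q 1.140.45.145: descend 0000000110001100001011011001 ; hops seen [H4,H6,H2] ; pick H2
  Q 1.0.13.101: descend 00000001 ; hops seen [H4,H6] ; pick H6
  Q 1.140.45.144: descend 0000000110001100001011011001 ; hops seen [H4,H6,H2] ; pick H2
  Q 172.232.45.130: descend 1010110011101000001011011000 ; hops seen [H4,H5] ; pick H5
  - 1.140.45.144/28 clear@28
  add 172.0.0.0/6 -> H6 at depth 6
  add 249.129.0.0/16 -> H0 at depth 16
  add 41.255.0.0/16 -> H4 at depth 16
  add 1.0.0.0/8 -> H1 at depth 8
  Q 172.232.45.128: descend 1010110011101000001011011000 ; hops seen [H4,H6,H5] ; pick H5
  add 249.129.187.140/32 -> H2 at depth 32
  add 0.0.0.0/0 -> H2 at depth 0
  - 249.129.187.140/32 clear@32
  Q 1.5.32.215: descend 00000001 ; hops seen [H2,H1] ; pick H1
  Q 41.255.0.6: descend 0010100111111111 ; hops seen [H2,H4] ; pick H4

== LOOKUPS ==
["H5","H4","H2","H6","H2","H5","H5","H1","H4"]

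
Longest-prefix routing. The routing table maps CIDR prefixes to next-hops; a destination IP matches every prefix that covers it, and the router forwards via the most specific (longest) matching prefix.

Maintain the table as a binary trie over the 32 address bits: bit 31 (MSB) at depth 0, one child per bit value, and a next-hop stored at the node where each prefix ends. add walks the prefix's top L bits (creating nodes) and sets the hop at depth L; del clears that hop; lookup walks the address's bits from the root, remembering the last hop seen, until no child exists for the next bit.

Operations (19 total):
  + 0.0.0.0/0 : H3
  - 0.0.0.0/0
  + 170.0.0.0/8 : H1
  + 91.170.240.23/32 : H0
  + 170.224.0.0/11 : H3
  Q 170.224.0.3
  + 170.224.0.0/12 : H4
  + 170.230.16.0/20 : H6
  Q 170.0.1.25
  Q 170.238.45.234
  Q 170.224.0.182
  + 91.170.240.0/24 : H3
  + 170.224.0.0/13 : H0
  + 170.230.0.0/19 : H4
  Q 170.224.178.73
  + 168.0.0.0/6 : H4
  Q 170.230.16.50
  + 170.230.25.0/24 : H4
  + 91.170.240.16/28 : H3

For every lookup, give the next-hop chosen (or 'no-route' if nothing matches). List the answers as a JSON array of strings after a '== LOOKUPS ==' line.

Process each operation:
  add 0.0.0.0/0 -> H3 at depth 0
  del 0.0.0.0/0 (clear depth 0)
  add 170.0.0.0/8 -> H1 at depth 8
  add 91.170.240.23/32 -> H0 at depth 32
  add 170.224.0.0/11 -> H3 at depth 11
  lookup 170.224.0.3: bits 10101010111 walk d0:-→d1:-→d2:-→d3:-→d4:-→d5:-→d6:-→d7:-→d8:H1→d9:-→d10:-→d11:H3 -> H3
  add 170.224.0.0/12 -> H4 at depth 12
  add 170.230.16.0/20 -> H6 at depth 20
  lookup 170.0.1.25: bits 10101010 walk d0:-→d1:-→d2:-→d3:-→d4:-→d5:-→d6:-→d7:-→d8:H1 -> H1
  lookup 170.238.45.234: bits 101010101110 walk d0:-→d1:-→d2:-→d3:-→d4:-→d5:-→d6:-→d7:-→d8:H1→d9:-→d10:-→d11:H3→d12:H4 -> H4
  lookup 170.224.0.182: bits 1010101011100 walk d0:-→d1:-→d2:-→d3:-→d4:-→d5:-→d6:-→d7:-→d8:H1→d9:-→d10:-→d11:H3→d12:H4→d13:- -> H4
  add 91.170.240.0/24 -> H3 at depth 24
  add 170.224.0.0/13 -> H0 at depth 13
  add 170.230.0.0/19 -> H4 at depth 19
  lookup 170.224.178.73: bits 1010101011100 walk d0:-→d1:-→d2:-→d3:-→d4:-→d5:-→d6:-→d7:-→d8:H1→d9:-→d10:-→d11:H3→d12:H4→d13:H0 -> H0
  add 168.0.0.0/6 -> H4 at depth 6
  lookup 170.230.16.50: bits 10101010111001100001 walk d0:-→d1:-→d2:-→d3:-→d4:-→d5:-→d6:H4→d7:-→d8:H1→d9:-→d10:-→d11:H3→d12:H4→d13:H0→d14:-→d15:-→d16:-→d17:-→d18:-→d19:H4→d20:H6 -> H6
  add 170.230.25.0/24 -> H4 at depth 24
  add 91.170.240.16/28 -> H3 at depth 28

== LOOKUPS ==
["H3","H1","H4","H4","H0","H6"]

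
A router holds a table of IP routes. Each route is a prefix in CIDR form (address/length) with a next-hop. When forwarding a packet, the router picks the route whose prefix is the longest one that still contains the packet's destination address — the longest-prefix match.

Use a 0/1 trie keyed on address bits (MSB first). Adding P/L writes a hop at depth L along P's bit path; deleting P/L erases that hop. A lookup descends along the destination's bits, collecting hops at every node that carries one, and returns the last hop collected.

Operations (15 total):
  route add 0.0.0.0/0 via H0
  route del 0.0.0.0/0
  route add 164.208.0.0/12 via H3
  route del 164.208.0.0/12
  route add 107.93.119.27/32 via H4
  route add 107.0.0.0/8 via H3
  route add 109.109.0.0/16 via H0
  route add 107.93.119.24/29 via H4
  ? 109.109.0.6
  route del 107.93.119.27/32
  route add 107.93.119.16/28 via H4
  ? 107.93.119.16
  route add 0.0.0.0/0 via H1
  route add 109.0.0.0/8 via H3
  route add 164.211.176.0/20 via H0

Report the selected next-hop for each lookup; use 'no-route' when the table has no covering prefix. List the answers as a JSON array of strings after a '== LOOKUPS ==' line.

Apply in order:
  + 0.0.0.0/0 (H0) depth=0
  del 0.0.0.0/0 (clear depth 0)
  + 164.208.0.0/12 (H3) depth=12
  del 164.208.0.0/12 (clear depth 12)
  + 107.93.119.27/32 (H4) depth=32
  + 107.0.0.0/8 (H3) depth=8
  + 109.109.0.0/16 (H0) depth=16
  + 107.93.119.24/29 (H4) depth=29
  lookup 109.109.0.6: bits 0110110101101101 walk d0:-→d1:-→d2:-→d3:-→d4:-→d5:-→d6:-→d7:-→d8:-→d9:-→d10:-→d11:-→d12:-→d13:-→d14:-→d15:-→d16:H0 -> H0
  del 107.93.119.27/32 (clear depth 32)
  + 107.93.119.16/28 (H4) depth=28
  lookup 107.93.119.16: bits 0110101101011101011101110001 walk d0:-→d1:-→d2:-→d3:-→d4:-→d5:-→d6:-→d7:-→d8:H3→d9:-→d10:-→d11:-→d12:-→d13:-→d14:-→d15:-→d16:-→d17:-→d18:-→d19:-→d20:-→d21:-→d22:-→d23:-→d24:-→d25:-→d26:-→d27:-→d28:H4 -> H4
  + 0.0.0.0/0 (H1) depth=0
  + 109.0.0.0/8 (H3) depth=8
  + 164.211.176.0/20 (H0) depth=20

== LOOKUPS ==
["H0","H4"]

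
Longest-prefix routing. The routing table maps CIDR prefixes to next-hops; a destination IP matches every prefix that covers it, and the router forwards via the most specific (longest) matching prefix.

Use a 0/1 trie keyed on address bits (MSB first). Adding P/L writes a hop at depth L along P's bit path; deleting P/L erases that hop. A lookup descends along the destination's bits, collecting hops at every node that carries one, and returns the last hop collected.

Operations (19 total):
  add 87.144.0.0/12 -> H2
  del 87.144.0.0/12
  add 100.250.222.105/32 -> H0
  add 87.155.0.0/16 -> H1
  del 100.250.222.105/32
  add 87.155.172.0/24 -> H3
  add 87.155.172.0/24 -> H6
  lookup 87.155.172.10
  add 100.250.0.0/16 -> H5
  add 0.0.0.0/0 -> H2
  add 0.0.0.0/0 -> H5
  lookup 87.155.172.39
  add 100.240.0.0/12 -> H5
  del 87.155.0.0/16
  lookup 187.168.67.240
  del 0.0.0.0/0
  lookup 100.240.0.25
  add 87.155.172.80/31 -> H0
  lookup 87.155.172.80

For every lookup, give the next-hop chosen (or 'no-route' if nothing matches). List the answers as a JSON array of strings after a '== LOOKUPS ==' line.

Apply in order:
  add 87.144.0.0/12 -> H2 at depth 12
  del 87.144.0.0/12 (clear depth 12)
  add 100.250.222.105/32 -> H0 at depth 32
  add 87.155.0.0/16 -> H1 at depth 16
  del 100.250.222.105/32 (clear depth 32)
  add 87.155.172.0/24 -> H3 at depth 24
  add 87.155.172.0/24 -> H6 at depth 24
  lookup 87.155.172.10: bits 010101111001101110101100 walk d0:-→d1:-→d2:-→d3:-→d4:-→d5:-→d6:-→d7:-→d8:-→d9:-→d10:-→d11:-→d12:-→d13:-→d14:-→d15:-→d16:H1→d17:-→d18:-→d19:-→d20:-→d21:-→d22:-→d23:-→d24:H6 -> H6
  add 100.250.0.0/16 -> H5 at depth 16
  add 0.0.0.0/0 -> H2 at depth 0
  add 0.0.0.0/0 -> H5 at depth 0
  lookup 87.155.172.39: bits 010101111001101110101100 walk d0:H5→d1:-→d2:-→d3:-→d4:-→d5:-→d6:-→d7:-→d8:-→d9:-→d10:-→d11:-→d12:-→d13:-→d14:-→d15:-→d16:H1→d17:-→d18:-→d19:-→d20:-→d21:-→d22:-→d23:-→d24:H6 -> H6
  add 100.240.0.0/12 -> H5 at depth 12
  del 87.155.0.0/16 (clear depth 16)
  lookup 187.168.67.240: bits ε walk d0:H5 -> H5
  del 0.0.0.0/0 (clear depth 0)
  lookup 100.240.0.25: bits 011001001111 walk d0:-→d1:-→d2:-→d3:-→d4:-→d5:-→d6:-→d7:-→d8:-→d9:-→d10:-→d11:-→d12:H5 -> H5
  add 87.155.172.80/31 -> H0 at depth 31
  lookup 87.155.172.80: bits 0101011110011011101011000101000 walk d0:-→d1:-→d2:-→d3:-→d4:-→d5:-→d6:-→d7:-→d8:-→d9:-→d10:-→d11:-→d12:-→d13:-→d14:-→d15:-→d16:-→d17:-→d18:-→d19:-→d20:-→d21:-→d22:-→d23:-→d24:H6→d25:-→d26:-→d27:-→d28:-→d29:-→d30:-→d31:H0 -> H0

== LOOKUPS ==
["H6","H6","H5","H5","H0"]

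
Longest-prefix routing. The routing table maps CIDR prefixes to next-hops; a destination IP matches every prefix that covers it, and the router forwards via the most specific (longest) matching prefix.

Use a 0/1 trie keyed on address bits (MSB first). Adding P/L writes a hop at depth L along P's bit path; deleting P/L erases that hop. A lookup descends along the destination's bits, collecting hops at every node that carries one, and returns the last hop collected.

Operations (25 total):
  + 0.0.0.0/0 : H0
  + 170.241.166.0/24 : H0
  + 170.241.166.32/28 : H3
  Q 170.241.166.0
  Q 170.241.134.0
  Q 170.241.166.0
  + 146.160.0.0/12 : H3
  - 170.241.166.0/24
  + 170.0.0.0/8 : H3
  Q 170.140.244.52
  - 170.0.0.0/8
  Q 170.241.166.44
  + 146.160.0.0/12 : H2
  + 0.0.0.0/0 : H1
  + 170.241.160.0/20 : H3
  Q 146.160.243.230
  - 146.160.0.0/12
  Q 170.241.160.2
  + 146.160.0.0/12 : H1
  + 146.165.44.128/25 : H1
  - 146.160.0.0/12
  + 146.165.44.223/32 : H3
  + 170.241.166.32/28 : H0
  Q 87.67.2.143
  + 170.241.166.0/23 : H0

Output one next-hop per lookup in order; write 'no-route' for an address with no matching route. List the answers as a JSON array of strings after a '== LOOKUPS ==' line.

Trace:
  add 0.0.0.0/0 -> H0 at depth 0
  add 170.241.166.0/24 -> H0 at depth 24
  add 170.241.166.32/28 -> H3 at depth 28
  lookup 170.241.166.0: bits 10101010111100011010011000 walk d0:H0→d1:-→d2:-→d3:-→d4:-→d5:-→d6:-→d7:-→d8:-→d9:-→d10:-→d11:-→d12:-→d13:-→d14:-→d15:-→d16:-→d17:-→d18:-→d19:-→d20:-→d21:-→d22:-→d23:-→d24:H0→d25:-→d26:- -> H0
  lookup 170.241.134.0: bits 101010101111000110 walk d0:H0→d1:-→d2:-→d3:-→d4:-→d5:-→d6:-→d7:-→d8:-→d9:-→d10:-→d11:-→d12:-→d13:-→d14:-→d15:-→d16:-→d17:-→d18:- -> H0
  lookup 170.241.166.0: bits 10101010111100011010011000 walk d0:H0→d1:-→d2:-→d3:-→d4:-→d5:-→d6:-→d7:-→d8:-→d9:-→d10:-→d11:-→d12:-→d13:-→d14:-→d15:-→d16:-→d17:-→d18:-→d19:-→d20:-→d21:-→d22:-→d23:-→d24:H0→d25:-→d26:- -> H0
  add 146.160.0.0/12 -> H3 at depth 12
  - 170.241.166.0/24 clear@24
  add 170.0.0.0/8 -> H3 at depth 8
  lookup 170.140.244.52: bits 101010101 walk d0:H0→d1:-→d2:-→d3:-→d4:-→d5:-→d6:-→d7:-→d8:H3→d9:- -> H3
  - 170.0.0.0/8 clear@8
  lookup 170.241.166.44: bits 1010101011110001101001100010 walk d0:H0→d1:-→d2:-→d3:-→d4:-→d5:-→d6:-→d7:-→d8:-→d9:-→d10:-→d11:-→d12:-→d13:-→d14:-→d15:-→d16:-→d17:-→d18:-→d19:-→d20:-→d21:-→d22:-→d23:-→d24:-→d25:-→d26:-→d27:-→d28:H3 -> H3
  add 146.160.0.0/12 -> H2 at depth 12
  add 0.0.0.0/0 -> H1 at depth 0
  add 170.241.160.0/20 -> H3 at depth 20
  lookup 146.160.243.230: bits 100100101010 walk d0:H1→d1:-→d2:-→d3:-→d4:-→d5:-→d6:-→d7:-→d8:-→d9:-→d10:-→d11:-→d12:H2 -> H2
  - 146.160.0.0/12 clear@12
  lookup 170.241.160.2: bits 101010101111000110100 walk d0:H1→d1:-→d2:-→d3:-→d4:-→d5:-→d6:-→d7:-→d8:-→d9:-→d10:-→d11:-→d12:-→d13:-→d14:-→d15:-→d16:-→d17:-→d18:-→d19:-→d20:H3→d21:- -> H3
  add 146.160.0.0/12 -> H1 at depth 12
  add 146.165.44.128/25 -> H1 at depth 25
  - 146.160.0.0/12 clear@12
  add 146.165.44.223/32 -> H3 at depth 32
  add 170.241.166.32/28 -> H0 at depth 28
  lookup 87.67.2.143: bits ε walk d0:H1 -> H1
  add 170.241.166.0/23 -> H0 at depth 23

== LOOKUPS ==
["H0","H0","H0","H3","H3","H2","H3","H1"]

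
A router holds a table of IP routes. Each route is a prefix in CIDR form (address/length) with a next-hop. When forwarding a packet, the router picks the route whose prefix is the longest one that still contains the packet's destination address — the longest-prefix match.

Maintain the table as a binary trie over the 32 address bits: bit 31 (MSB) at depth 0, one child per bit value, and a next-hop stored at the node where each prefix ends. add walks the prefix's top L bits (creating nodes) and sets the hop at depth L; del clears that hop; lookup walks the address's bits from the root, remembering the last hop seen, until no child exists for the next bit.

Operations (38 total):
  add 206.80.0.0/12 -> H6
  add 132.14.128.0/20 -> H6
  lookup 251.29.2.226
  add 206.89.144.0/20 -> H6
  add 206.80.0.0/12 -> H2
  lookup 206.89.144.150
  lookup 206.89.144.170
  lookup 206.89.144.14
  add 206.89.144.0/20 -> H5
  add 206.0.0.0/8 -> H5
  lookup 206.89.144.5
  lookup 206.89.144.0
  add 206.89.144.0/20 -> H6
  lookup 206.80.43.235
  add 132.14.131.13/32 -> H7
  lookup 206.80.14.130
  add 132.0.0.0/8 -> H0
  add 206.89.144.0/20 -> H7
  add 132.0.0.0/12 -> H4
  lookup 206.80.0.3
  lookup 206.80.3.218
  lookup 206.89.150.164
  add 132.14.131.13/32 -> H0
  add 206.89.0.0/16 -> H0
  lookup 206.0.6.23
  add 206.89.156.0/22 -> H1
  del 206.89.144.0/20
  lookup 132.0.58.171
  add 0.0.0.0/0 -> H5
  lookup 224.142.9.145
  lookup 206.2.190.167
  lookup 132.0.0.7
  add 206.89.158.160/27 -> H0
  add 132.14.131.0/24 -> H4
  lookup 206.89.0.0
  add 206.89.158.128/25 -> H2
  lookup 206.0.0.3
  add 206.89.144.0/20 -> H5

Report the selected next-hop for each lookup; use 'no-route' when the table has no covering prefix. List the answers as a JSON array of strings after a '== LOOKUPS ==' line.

Apply in order:
  add 206.80.0.0/12 -> H6 at depth 12
  add 132.14.128.0/20 -> H6 at depth 20
  lookup 251.29.2.226: bits 11 walk d0:-→d1:-→d2:- -> no-route
  add 206.89.144.0/20 -> H6 at depth 20
  add 206.80.0.0/12 -> H2 at depth 12
  lookup 206.89.144.150: bits 11001110010110011001 walk d0:-→d1:-→d2:-→d3:-→d4:-→d5:-→d6:-→d7:-→d8:-→d9:-→d10:-→d11:-→d12:H2→d13:-→d14:-→d15:-→d16:-→d17:-→d18:-→d19:-→d20:H6 -> H6
  lookup 206.89.144.170: bits 11001110010110011001 walk d0:-→d1:-→d2:-→d3:-→d4:-→d5:-→d6:-→d7:-→d8:-→d9:-→d10:-→d11:-→d12:H2→d13:-→d14:-→d15:-→d16:-→d17:-→d18:-→d19:-→d20:H6 -> H6
  lookup 206.89.144.14: bits 11001110010110011001 walk d0:-→d1:-→d2:-→d3:-→d4:-→d5:-→d6:-→d7:-→d8:-→d9:-→d10:-→d11:-→d12:H2→d13:-→d14:-→d15:-→d16:-→d17:-→d18:-→d19:-→d20:H6 -> H6
  add 206.89.144.0/20 -> H5 at depth 20
  add 206.0.0.0/8 -> H5 at depth 8
  lookup 206.89.144.5: bits 11001110010110011001 walk d0:-→d1:-→d2:-→d3:-→d4:-→d5:-→d6:-→d7:-→d8:H5→d9:-→d10:-→d11:-→d12:H2→d13:-→d14:-→d15:-→d16:-→d17:-→d18:-→d19:-→d20:H5 -> H5
  lookup 206.89.144.0: bits 11001110010110011001 walk d0:-→d1:-→d2:-→d3:-→d4:-→d5:-→d6:-→d7:-→d8:H5→d9:-→d10:-→d11:-→d12:H2→d13:-→d14:-→d15:-→d16:-→d17:-→d18:-→d19:-→d20:H5 -> H5
  add 206.89.144.0/20 -> H6 at depth 20
  lookup 206.80.43.235: bits 110011100101 walk d0:-→d1:-→d2:-→d3:-→d4:-→d5:-→d6:-→d7:-→d8:H5→d9:-→d10:-→d11:-→d12:H2 -> H2
  add 132.14.131.13/32 -> H7 at depth 32
  lookup 206.80.14.130: bits 110011100101 walk d0:-→d1:-→d2:-→d3:-→d4:-→d5:-→d6:-→d7:-→d8:H5→d9:-→d10:-→d11:-→d12:H2 -> H2
  add 132.0.0.0/8 -> H0 at depth 8
  add 206.89.144.0/20 -> H7 at depth 20
  add 132.0.0.0/12 -> H4 at depth 12
  lookup 206.80.0.3: bits 110011100101 walk d0:-→d1:-→d2:-→d3:-→d4:-→d5:-→d6:-→d7:-→d8:H5→d9:-→d10:-→d11:-→d12:H2 -> H2
  lookup 206.80.3.218: bits 110011100101 walk d0:-→d1:-→d2:-→d3:-→d4:-→d5:-→d6:-→d7:-→d8:H5→d9:-→d10:-→d11:-→d12:H2 -> H2
  lookup 206.89.150.164: bits 11001110010110011001 walk d0:-→d1:-→d2:-→d3:-→d4:-→d5:-→d6:-→d7:-→d8:H5→d9:-→d10:-→d11:-→d12:H2→d13:-→d14:-→d15:-→d16:-→d17:-→d18:-→d19:-→d20:H7 -> H7
  add 132.14.131.13/32 -> H0 at depth 32
  add 206.89.0.0/16 -> H0 at depth 16
  lookup 206.0.6.23: bits 110011100 walk d0:-→d1:-→d2:-→d3:-→d4:-→d5:-→d6:-→d7:-→d8:H5→d9:- -> H5
  add 206.89.156.0/22 -> H1 at depth 22
  - 206.89.144.0/20 clear@20
  lookup 132.0.58.171: bits 100001000000 walk d0:-→d1:-→d2:-→d3:-→d4:-→d5:-→d6:-→d7:-→d8:H0→d9:-→d10:-→d11:-→d12:H4 -> H4
  add 0.0.0.0/0 -> H5 at depth 0
  lookup 224.142.9.145: bits 11 walk d0:H5→d1:-→d2:- -> H5
  lookup 206.2.190.167: bits 110011100 walk d0:H5→d1:-→d2:-→d3:-→d4:-→d5:-→d6:-→d7:-→d8:H5→d9:- -> H5
  lookup 132.0.0.7: bits 100001000000 walk d0:H5→d1:-→d2:-→d3:-→d4:-→d5:-→d6:-→d7:-→d8:H0→d9:-→d10:-→d11:-→d12:H4 -> H4
  add 206.89.158.160/27 -> H0 at depth 27
  add 132.14.131.0/24 -> H4 at depth 24
  lookup 206.89.0.0: bits 1100111001011001 walk d0:H5→d1:-→d2:-→d3:-→d4:-→d5:-→d6:-→d7:-→d8:H5→d9:-→d10:-→d11:-→d12:H2→d13:-→d14:-→d15:-→d16:H0 -> H0
  add 206.89.158.128/25 -> H2 at depth 25
  lookup 206.0.0.3: bits 110011100 walk d0:H5→d1:-→d2:-→d3:-→d4:-→d5:-→d6:-→d7:-→d8:H5→d9:- -> H5
  add 206.89.144.0/20 -> H5 at depth 20

== LOOKUPS ==
["no-route","H6","H6","H6","H5","H5","H2","H2","H2","H2","H7","H5","H4","H5","H5","H4","H0","H5"]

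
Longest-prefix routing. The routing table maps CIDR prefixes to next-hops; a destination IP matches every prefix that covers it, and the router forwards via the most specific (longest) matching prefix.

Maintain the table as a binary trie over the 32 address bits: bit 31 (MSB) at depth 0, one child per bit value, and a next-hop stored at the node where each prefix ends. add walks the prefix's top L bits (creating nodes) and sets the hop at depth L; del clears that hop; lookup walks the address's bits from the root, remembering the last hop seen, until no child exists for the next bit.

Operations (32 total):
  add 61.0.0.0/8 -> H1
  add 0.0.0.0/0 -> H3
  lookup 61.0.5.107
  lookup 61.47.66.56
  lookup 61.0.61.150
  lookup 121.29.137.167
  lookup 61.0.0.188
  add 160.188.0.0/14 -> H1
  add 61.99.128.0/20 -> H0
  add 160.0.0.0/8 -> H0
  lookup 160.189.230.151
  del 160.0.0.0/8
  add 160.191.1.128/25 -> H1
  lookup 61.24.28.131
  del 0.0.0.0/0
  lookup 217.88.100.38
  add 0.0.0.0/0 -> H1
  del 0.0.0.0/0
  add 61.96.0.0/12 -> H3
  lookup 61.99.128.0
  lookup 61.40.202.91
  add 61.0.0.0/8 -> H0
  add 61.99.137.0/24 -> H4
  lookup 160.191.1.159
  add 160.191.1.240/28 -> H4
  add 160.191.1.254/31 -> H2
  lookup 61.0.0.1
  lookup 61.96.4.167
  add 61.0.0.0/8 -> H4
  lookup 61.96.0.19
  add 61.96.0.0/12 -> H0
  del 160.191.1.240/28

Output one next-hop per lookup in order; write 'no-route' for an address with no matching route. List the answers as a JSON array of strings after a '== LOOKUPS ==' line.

Apply in order:
  + 61.0.0.0/8 (H1) depth=8
  + 0.0.0.0/0 (H3) depth=0
  lookup 61.0.5.107: bits 00111101 walk d0:H3→d1:-→d2:-→d3:-→d4:-→d5:-→d6:-→d7:-→d8:H1 -> H1
  lookup 61.47.66.56: bits 00111101 walk d0:H3→d1:-→d2:-→d3:-→d4:-→d5:-→d6:-→d7:-→d8:H1 -> H1
  lookup 61.0.61.150: bits 00111101 walk d0:H3→d1:-→d2:-→d3:-→d4:-→d5:-→d6:-→d7:-→d8:H1 -> H1
  lookup 121.29.137.167: bits 0 walk d0:H3→d1:- -> H3
  lookup 61.0.0.188: bits 00111101 walk d0:H3→d1:-→d2:-→d3:-→d4:-→d5:-→d6:-→d7:-→d8:H1 -> H1
  + 160.188.0.0/14 (H1) depth=14
  + 61.99.128.0/20 (H0) depth=20
  + 160.0.0.0/8 (H0) depth=8
  lookup 160.189.230.151: bits 10100000101111 walk d0:H3→d1:-→d2:-→d3:-→d4:-→d5:-→d6:-→d7:-→d8:H0→d9:-→d10:-→d11:-→d12:-→d13:-→d14:H1 -> H1
  - 160.0.0.0/8 clear@8
  + 160.191.1.128/25 (H1) depth=25
  lookup 61.24.28.131: bits 001111010 walk d0:H3→d1:-→d2:-→d3:-→d4:-→d5:-→d6:-→d7:-→d8:H1→d9:- -> H1
  - 0.0.0.0/0 clear@0
  lookup 217.88.100.38: bits 1 walk d0:-→d1:- -> no-route
  + 0.0.0.0/0 (H1) depth=0
  - 0.0.0.0/0 clear@0
  + 61.96.0.0/12 (H3) depth=12
  lookup 61.99.128.0: bits 00111101011000111000 walk d0:-→d1:-→d2:-→d3:-→d4:-→d5:-→d6:-→d7:-→d8:H1→d9:-→d10:-→d11:-→d12:H3→d13:-→d14:-→d15:-→d16:-→d17:-→d18:-→d19:-→d20:H0 -> H0
  lookup 61.40.202.91: bits 001111010 walk d0:-→d1:-→d2:-→d3:-→d4:-→d5:-→d6:-→d7:-→d8:H1→d9:- -> H1
  + 61.0.0.0/8 (H0) depth=8
  + 61.99.137.0/24 (H4) depth=24
  lookup 160.191.1.159: bits 1010000010111111000000011 walk d0:-→d1:-→d2:-→d3:-→d4:-→d5:-→d6:-→d7:-→d8:-→d9:-→d10:-→d11:-→d12:-→d13:-→d14:H1→d15:-→d16:-→d17:-→d18:-→d19:-→d20:-→d21:-→d22:-→d23:-→d24:-→d25:H1 -> H1
  + 160.191.1.240/28 (H4) depth=28
  + 160.191.1.254/31 (H2) depth=31
  lookup 61.0.0.1: bits 001111010 walk d0:-→d1:-→d2:-→d3:-→d4:-→d5:-→d6:-→d7:-→d8:H0→d9:- -> H0
  lookup 61.96.4.167: bits 00111101011000 walk d0:-→d1:-→d2:-→d3:-→d4:-→d5:-→d6:-→d7:-→d8:H0→d9:-→d10:-→d11:-→d12:H3→d13:-→d14:- -> H3
  + 61.0.0.0/8 (H4) depth=8
  lookup 61.96.0.19: bits 00111101011000 walk d0:-→d1:-→d2:-→d3:-→d4:-→d5:-→d6:-→d7:-→d8:H4→d9:-→d10:-→d11:-→d12:H3→d13:-→d14:- -> H3
  + 61.96.0.0/12 (H0) depth=12
  - 160.191.1.240/28 clear@28

== LOOKUPS ==
["H1","H1","H1","H3","H1","H1","H1","no-route","H0","H1","H1","H0","H3","H3"]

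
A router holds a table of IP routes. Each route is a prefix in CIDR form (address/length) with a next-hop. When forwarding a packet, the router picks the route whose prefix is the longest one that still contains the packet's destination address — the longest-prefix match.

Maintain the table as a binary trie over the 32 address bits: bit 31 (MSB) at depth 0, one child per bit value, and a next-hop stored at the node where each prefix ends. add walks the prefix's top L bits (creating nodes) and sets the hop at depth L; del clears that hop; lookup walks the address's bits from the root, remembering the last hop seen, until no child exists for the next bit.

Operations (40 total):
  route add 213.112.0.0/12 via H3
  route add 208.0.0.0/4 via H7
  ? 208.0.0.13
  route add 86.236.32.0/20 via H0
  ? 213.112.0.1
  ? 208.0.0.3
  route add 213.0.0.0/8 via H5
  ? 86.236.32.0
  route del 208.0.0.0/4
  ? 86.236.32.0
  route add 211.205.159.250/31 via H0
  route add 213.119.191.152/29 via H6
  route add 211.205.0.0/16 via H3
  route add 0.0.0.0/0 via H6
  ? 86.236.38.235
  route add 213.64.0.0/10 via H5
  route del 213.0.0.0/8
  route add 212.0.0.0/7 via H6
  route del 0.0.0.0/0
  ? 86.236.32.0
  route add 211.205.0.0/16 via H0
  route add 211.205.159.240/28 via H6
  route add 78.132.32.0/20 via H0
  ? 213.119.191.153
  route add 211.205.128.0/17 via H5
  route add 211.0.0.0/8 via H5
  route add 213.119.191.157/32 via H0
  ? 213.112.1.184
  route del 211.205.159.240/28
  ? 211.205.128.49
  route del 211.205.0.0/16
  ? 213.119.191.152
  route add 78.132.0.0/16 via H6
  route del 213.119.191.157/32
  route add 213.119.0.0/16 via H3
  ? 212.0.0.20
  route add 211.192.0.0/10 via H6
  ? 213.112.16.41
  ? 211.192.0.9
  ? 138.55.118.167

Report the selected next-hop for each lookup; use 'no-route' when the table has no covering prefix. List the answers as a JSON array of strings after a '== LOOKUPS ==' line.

Process each operation:
  add 213.112.0.0/12 -> H3 at depth 12
  add 208.0.0.0/4 -> H7 at depth 4
  ? 208.0.0.13  path d0:-→d1:-→d2:-→d3:-→d4:H7→d5:-  best=H7
  add 86.236.32.0/20 -> H0 at depth 20
  ? 213.112.0.1  path d0:-→d1:-→d2:-→d3:-→d4:H7→d5:-→d6:-→d7:-→d8:-→d9:-→d10:-→d11:-→d12:H3  best=H3
  ? 208.0.0.3  path d0:-→d1:-→d2:-→d3:-→d4:H7→d5:-  best=H7
  add 213.0.0.0/8 -> H5 at depth 8
  ? 86.236.32.0  path d0:-→d1:-→d2:-→d3:-→d4:-→d5:-→d6:-→d7:-→d8:-→d9:-→d10:-→d11:-→d12:-→d13:-→d14:-→d15:-→d16:-→d17:-→d18:-→d19:-→d20:H0  best=H0
  del 208.0.0.0/4 (clear depth 4)
  ? 86.236.32.0  path d0:-→d1:-→d2:-→d3:-→d4:-→d5:-→d6:-→d7:-→d8:-→d9:-→d10:-→d11:-→d12:-→d13:-→d14:-→d15:-→d16:-→d17:-→d18:-→d19:-→d20:H0  best=H0
  add 211.205.159.250/31 -> H0 at depth 31
  add 213.119.191.152/29 -> H6 at depth 29
  add 211.205.0.0/16 -> H3 at depth 16
  add 0.0.0.0/0 -> H6 at depth 0
  ? 86.236.38.235  path d0:H6→d1:-→d2:-→d3:-→d4:-→d5:-→d6:-→d7:-→d8:-→d9:-→d10:-→d11:-→d12:-→d13:-→d14:-→d15:-→d16:-→d17:-→d18:-→d19:-→d20:H0  best=H0
  add 213.64.0.0/10 -> H5 at depth 10
  del 213.0.0.0/8 (clear depth 8)
  add 212.0.0.0/7 -> H6 at depth 7
  del 0.0.0.0/0 (clear depth 0)
  ? 86.236.32.0  path d0:-→d1:-→d2:-→d3:-→d4:-→d5:-→d6:-→d7:-→d8:-→d9:-→d10:-→d11:-→d12:-→d13:-→d14:-→d15:-→d16:-→d17:-→d18:-→d19:-→d20:H0  best=H0
  add 211.205.0.0/16 -> H0 at depth 16
  add 211.205.159.240/28 -> H6 at depth 28
  add 78.132.32.0/20 -> H0 at depth 20
  ? 213.119.191.153  path d0:-→d1:-→d2:-→d3:-→d4:-→d5:-→d6:-→d7:H6→d8:-→d9:-→d10:H5→d11:-→d12:H3→d13:-→d14:-→d15:-→d16:-→d17:-→d18:-→d19:-→d20:-→d21:-→d22:-→d23:-→d24:-→d25:-→d26:-→d27:-→d28:-→d29:H6  best=H6
  add 211.205.128.0/17 -> H5 at depth 17
  add 211.0.0.0/8 -> H5 at depth 8
  add 213.119.191.157/32 -> H0 at depth 32
  ? 213.112.1.184  path d0:-→d1:-→d2:-→d3:-→d4:-→d5:-→d6:-→d7:H6→d8:-→d9:-→d10:H5→d11:-→d12:H3→d13:-  best=H3
  del 211.205.159.240/28 (clear depth 28)
  ? 211.205.128.49  path d0:-→d1:-→d2:-→d3:-→d4:-→d5:-→d6:-→d7:-→d8:H5→d9:-→d10:-→d11:-→d12:-→d13:-→d14:-→d15:-→d16:H0→d17:H5→d18:-→d19:-  best=H5
  del 211.205.0.0/16 (clear depth 16)
  ? 213.119.191.152  path d0:-→d1:-→d2:-→d3:-→d4:-→d5:-→d6:-→d7:H6→d8:-→d9:-→d10:H5→d11:-→d12:H3→d13:-→d14:-→d15:-→d16:-→d17:-→d18:-→d19:-→d20:-→d21:-→d22:-→d23:-→d24:-→d25:-→d26:-→d27:-→d28:-→d29:H6  best=H6
  add 78.132.0.0/16 -> H6 at depth 16
  del 213.119.191.157/32 (clear depth 32)
  add 213.119.0.0/16 -> H3 at depth 16
  ? 212.0.0.20  path d0:-→d1:-→d2:-→d3:-→d4:-→d5:-→d6:-→d7:H6  best=H6
  add 211.192.0.0/10 -> H6 at depth 10
  ? 213.112.16.41  path d0:-→d1:-→d2:-→d3:-→d4:-→d5:-→d6:-→d7:H6→d8:-→d9:-→d10:H5→d11:-→d12:H3→d13:-  best=H3
  ? 211.192.0.9  path d0:-→d1:-→d2:-→d3:-→d4:-→d5:-→d6:-→d7:-→d8:H5→d9:-→d10:H6→d11:-→d12:-  best=H6
  ? 138.55.118.167  path d0:-→d1:-  best=no-route

== LOOKUPS ==
["H7","H3","H7","H0","H0","H0","H0","H6","H3","H5","H6","H6","H3","H6","no-route"]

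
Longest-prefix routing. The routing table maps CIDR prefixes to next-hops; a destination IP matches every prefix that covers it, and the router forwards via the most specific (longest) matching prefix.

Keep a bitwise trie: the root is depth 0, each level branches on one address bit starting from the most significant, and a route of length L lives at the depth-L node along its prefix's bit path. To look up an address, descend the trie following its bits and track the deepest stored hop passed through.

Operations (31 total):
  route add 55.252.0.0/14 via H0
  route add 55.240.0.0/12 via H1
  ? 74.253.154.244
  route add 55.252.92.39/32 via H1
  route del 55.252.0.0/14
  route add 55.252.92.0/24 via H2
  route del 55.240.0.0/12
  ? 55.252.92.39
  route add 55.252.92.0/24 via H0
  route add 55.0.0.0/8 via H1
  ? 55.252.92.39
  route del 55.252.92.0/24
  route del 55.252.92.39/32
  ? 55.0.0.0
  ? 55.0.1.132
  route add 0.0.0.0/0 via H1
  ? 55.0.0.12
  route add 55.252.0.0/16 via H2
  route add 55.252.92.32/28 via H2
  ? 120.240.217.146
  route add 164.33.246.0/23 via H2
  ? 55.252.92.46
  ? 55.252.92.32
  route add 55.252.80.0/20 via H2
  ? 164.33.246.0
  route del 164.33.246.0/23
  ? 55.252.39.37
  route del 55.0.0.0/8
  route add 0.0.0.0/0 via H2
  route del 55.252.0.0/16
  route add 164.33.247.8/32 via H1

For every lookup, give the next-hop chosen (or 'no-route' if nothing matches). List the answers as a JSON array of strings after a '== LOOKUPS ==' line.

Process each operation:
  + 55.252.0.0/14 (H0) depth=14
  + 55.240.0.0/12 (H1) depth=12
  lookup 74.253.154.244: bits 0 walk d0:-→d1:- -> no-route
  + 55.252.92.39/32 (H1) depth=32
  - 55.252.0.0/14 clear@14
  + 55.252.92.0/24 (H2) depth=24
  - 55.240.0.0/12 clear@12
  lookup 55.252.92.39: bits 00110111111111000101110000100111 walk d0:-→d1:-→d2:-→d3:-→d4:-→d5:-→d6:-→d7:-→d8:-→d9:-→d10:-→d11:-→d12:-→d13:-→d14:-→d15:-→d16:-→d17:-→d18:-→d19:-→d20:-→d21:-→d22:-→d23:-→d24:H2→d25:-→d26:-→d27:-→d28:-→d29:-→d30:-→d31:-→d32:H1 -> H1
  + 55.252.92.0/24 (H0) depth=24
  + 55.0.0.0/8 (H1) depth=8
  lookup 55.252.92.39: bits 00110111111111000101110000100111 walk d0:-→d1:-→d2:-→d3:-→d4:-→d5:-→d6:-→d7:-→d8:H1→d9:-→d10:-→d11:-→d12:-→d13:-→d14:-→d15:-→d16:-→d17:-→d18:-→d19:-→d20:-→d21:-→d22:-→d23:-→d24:H0→d25:-→d26:-→d27:-→d28:-→d29:-→d30:-→d31:-→d32:H1 -> H1
  - 55.252.92.0/24 clear@24
  - 55.252.92.39/32 clear@32
  lookup 55.0.0.0: bits 00110111 walk d0:-→d1:-→d2:-→d3:-→d4:-→d5:-→d6:-→d7:-→d8:H1 -> H1
  lookup 55.0.1.132: bits 00110111 walk d0:-→d1:-→d2:-→d3:-→d4:-→d5:-→d6:-→d7:-→d8:H1 -> H1
  + 0.0.0.0/0 (H1) depth=0
  lookup 55.0.0.12: bits 00110111 walk d0:H1→d1:-→d2:-→d3:-→d4:-→d5:-→d6:-→d7:-→d8:H1 -> H1
  + 55.252.0.0/16 (H2) depth=16
  + 55.252.92.32/28 (H2) depth=28
  lookup 120.240.217.146: bits 0 walk d0:H1→d1:- -> H1
  + 164.33.246.0/23 (H2) depth=23
  lookup 55.252.92.46: bits 0011011111111100010111000010 walk d0:H1→d1:-→d2:-→d3:-→d4:-→d5:-→d6:-→d7:-→d8:H1→d9:-→d10:-→d11:-→d12:-→d13:-→d14:-→d15:-→d16:H2→d17:-→d18:-→d19:-→d20:-→d21:-→d22:-→d23:-→d24:-→d25:-→d26:-→d27:-→d28:H2 -> H2
  lookup 55.252.92.32: bits 00110111111111000101110000100 walk d0:H1→d1:-→d2:-→d3:-→d4:-→d5:-→d6:-→d7:-→d8:H1→d9:-→d10:-→d11:-→d12:-→d13:-→d14:-→d15:-→d16:H2→d17:-→d18:-→d19:-→d20:-→d21:-→d22:-→d23:-→d24:-→d25:-→d26:-→d27:-→d28:H2→d29:- -> H2
  + 55.252.80.0/20 (H2) depth=20
  lookup 164.33.246.0: bits 10100100001000011111011 walk d0:H1→d1:-→d2:-→d3:-→d4:-→d5:-→d6:-→d7:-→d8:-→d9:-→d10:-→d11:-→d12:-→d13:-→d14:-→d15:-→d16:-→d17:-→d18:-→d19:-→d20:-→d21:-→d22:-→d23:H2 -> H2
  - 164.33.246.0/23 clear@23
  lookup 55.252.39.37: bits 00110111111111000 walk d0:H1→d1:-→d2:-→d3:-→d4:-→d5:-→d6:-→d7:-→d8:H1→d9:-→d10:-→d11:-→d12:-→d13:-→d14:-→d15:-→d16:H2→d17:- -> H2
  - 55.0.0.0/8 clear@8
  + 0.0.0.0/0 (H2) depth=0
  - 55.252.0.0/16 clear@16
  + 164.33.247.8/32 (H1) depth=32

== LOOKUPS ==
["no-route","H1","H1","H1","H1","H1","H1","H2","H2","H2","H2"]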